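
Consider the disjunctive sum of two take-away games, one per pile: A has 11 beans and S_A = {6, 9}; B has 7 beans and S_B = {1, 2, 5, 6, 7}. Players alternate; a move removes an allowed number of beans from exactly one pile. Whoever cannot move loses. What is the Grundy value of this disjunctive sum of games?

5

Pile A, S = {6, 9}:
n :  0  1  2  3  4  5  6  7  8  9 10 11
G :  0  0  0  0  0  0  1  1  1  1  1  1
G_A(11) = 1.
Pile B, S = {1, 2, 5, 6, 7}:
n : 0 1 2 3 4 5 6 7
G : 0 1 2 0 1 2 3 4
G_B(7) = 4.
Combined Grundy value = 1 ⊕ 4 = 5.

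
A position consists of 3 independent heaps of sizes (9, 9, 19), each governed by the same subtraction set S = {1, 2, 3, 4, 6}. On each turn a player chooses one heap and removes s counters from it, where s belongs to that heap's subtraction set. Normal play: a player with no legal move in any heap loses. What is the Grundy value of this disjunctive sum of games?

All heaps use S = {1, 2, 3, 4, 6}:
n :  0  1  2  3  4  5  6  7  8  9 10 11 12 13 14 15 16 17 18 19
G :  0  1  2  3  4  0  1  2  3  4  0  1  2  3  4  0  1  2  3  4
Heap A: G(9) = 4.
Heap B: G(9) = 4.
Heap C: G(19) = 4.
Combined Grundy value = 4 ⊕ 4 ⊕ 4 = 4.

4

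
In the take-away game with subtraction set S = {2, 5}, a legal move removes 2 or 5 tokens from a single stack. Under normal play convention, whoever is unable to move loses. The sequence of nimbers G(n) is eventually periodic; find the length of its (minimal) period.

G(0) = 0
G(1) = mex{} = 0
G(2) = mex{0} = 1
G(3) = mex{0} = 1
G(4) = mex{1} = 0
G(5) = mex{1,0} = 2
G(6) = mex{0,0} = 1
G(7) = mex{2,1} = 0
G(8) = mex{1,1} = 0
G(9) = mex{0,0} = 1
G(10) = mex{0,2} = 1
G(11) = mex{1,1} = 0
G(12) = mex{1,0} = 2
G(13) = mex{0,0} = 1
G(14) = mex{2,1} = 0
G(15) = mex{1,1} = 0
G(n+7) = G(n) holds for n = 0,…,4 (a full window of length max(S) = 5), so the sequence is purely periodic with period 7.

7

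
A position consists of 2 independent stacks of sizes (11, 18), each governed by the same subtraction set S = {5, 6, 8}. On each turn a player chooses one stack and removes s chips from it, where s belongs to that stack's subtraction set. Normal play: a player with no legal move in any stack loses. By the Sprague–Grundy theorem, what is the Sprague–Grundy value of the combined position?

All stacks use S = {5, 6, 8}:
n :  0  1  2  3  4  5  6  7  8  9 10 11 12 13 14 15 16 17 18
G :  0  0  0  0  0  1  1  1  1  1  2  2  2  0  0  0  0  0  1
Stack A: G(11) = 2.
Stack B: G(18) = 1.
Combined Grundy value = 2 ⊕ 1 = 3.

3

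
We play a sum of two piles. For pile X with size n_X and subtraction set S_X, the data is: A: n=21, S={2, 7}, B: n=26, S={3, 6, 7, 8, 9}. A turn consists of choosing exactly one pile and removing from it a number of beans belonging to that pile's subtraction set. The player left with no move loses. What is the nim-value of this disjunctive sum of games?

1

Pile A, S = {2, 7}:
n :  0  1  2  3  4  5  6  7  8  9 10 11 12 13 14 15 16 17 18 19 20 21
G :  0  0  1  1  0  0  1  1  2  0  0  1  1  0  0  1  1  2  0  0  1  1
G_A(21) = 1.
Pile B, S = {3, 6, 7, 8, 9}:
n :  0  1  2  3  4  5  6  7  8  9 10 11 12 13 14 15 16 17 18 19 20 21 22 23 24 25 26
G :  0  0  0  1  1  1  2  2  2  3  3  3  0  0  0  1  1  1  2  2  2  3  3  3  0  0  0
G_B(26) = 0.
Combined Grundy value = 1 ⊕ 0 = 1.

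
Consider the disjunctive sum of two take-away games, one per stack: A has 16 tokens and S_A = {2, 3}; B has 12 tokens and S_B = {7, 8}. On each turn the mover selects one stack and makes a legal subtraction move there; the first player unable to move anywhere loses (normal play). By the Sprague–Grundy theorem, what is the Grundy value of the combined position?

Stack A, S = {2, 3}:
n :  0  1  2  3  4  5  6  7  8  9 10 11 12 13 14 15 16
G :  0  0  1  1  2  0  0  1  1  2  0  0  1  1  2  0  0
G_A(16) = 0.
Stack B, S = {7, 8}:
n :  0  1  2  3  4  5  6  7  8  9 10 11 12
G :  0  0  0  0  0  0  0  1  1  1  1  1  1
G_B(12) = 1.
Combined Grundy value = 0 ⊕ 1 = 1.

1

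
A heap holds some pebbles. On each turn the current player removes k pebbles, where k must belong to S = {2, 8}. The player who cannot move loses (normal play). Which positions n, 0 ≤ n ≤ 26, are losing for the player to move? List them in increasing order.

0, 1, 4, 5, 10, 11, 14, 15, 20, 21, 24, 25

n :  0  1  2  3  4  5  6  7  8  9 10 11 12 13 14 15 16 17 18 19 20 21 22 23 24 25 26
G :  0  0  1  1  0  0  1  1  2  2  0  0  1  1  0  0  1  1  2  2  0  0  1  1  0  0  1
P-positions are exactly the n with G(n) = 0.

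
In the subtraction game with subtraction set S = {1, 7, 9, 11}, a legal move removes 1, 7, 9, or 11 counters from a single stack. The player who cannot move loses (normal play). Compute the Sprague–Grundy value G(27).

1

G(0) = 0
G(1) = mex{0} = 1
G(2) = mex{1} = 0
G(3) = mex{0} = 1
G(4) = mex{1} = 0
G(5) = mex{0} = 1
G(6) = mex{1} = 0
G(7) = mex{0,0} = 1
G(8) = mex{1,1} = 0
G(9) = mex{0,0,0} = 1
G(10) = mex{1,1,1} = 0
G(11) = mex{0,0,0,0} = 1
G(12) = mex{1,1,1,1} = 0
G(13) = mex{0,0,0,0} = 1
G(14) = mex{1,1,1,1} = 0
G(15) = mex{0,0,0,0} = 1
G(16) = mex{1,1,1,1} = 0
G(17) = mex{0,0,0,0} = 1
G(18) = mex{1,1,1,1} = 0
G(19) = mex{0,0,0,0} = 1
G(20) = mex{1,1,1,1} = 0
G(21) = mex{0,0,0,0} = 1
G(22) = mex{1,1,1,1} = 0
G(23) = mex{0,0,0,0} = 1
G(24) = mex{1,1,1,1} = 0
G(25) = mex{0,0,0,0} = 1
G(26) = mex{1,1,1,1} = 0
G(27) = mex{0,0,0,0} = 1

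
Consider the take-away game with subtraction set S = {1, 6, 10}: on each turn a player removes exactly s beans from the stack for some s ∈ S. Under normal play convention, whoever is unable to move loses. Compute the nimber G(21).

1

G(0) = 0
G(1) = mex{0} = 1
G(2) = mex{1} = 0
G(3) = mex{0} = 1
G(4) = mex{1} = 0
G(5) = mex{0} = 1
G(6) = mex{1,0} = 2
G(7) = mex{2,1} = 0
G(8) = mex{0,0} = 1
G(9) = mex{1,1} = 0
G(10) = mex{0,0,0} = 1
G(11) = mex{1,1,1} = 0
G(12) = mex{0,2,0} = 1
G(13) = mex{1,0,1} = 2
G(14) = mex{2,1,0} = 3
G(15) = mex{3,0,1} = 2
G(16) = mex{2,1,2} = 0
G(17) = mex{0,0,0} = 1
G(18) = mex{1,1,1} = 0
G(19) = mex{0,2,0} = 1
G(20) = mex{1,3,1} = 0
G(21) = mex{0,2,0} = 1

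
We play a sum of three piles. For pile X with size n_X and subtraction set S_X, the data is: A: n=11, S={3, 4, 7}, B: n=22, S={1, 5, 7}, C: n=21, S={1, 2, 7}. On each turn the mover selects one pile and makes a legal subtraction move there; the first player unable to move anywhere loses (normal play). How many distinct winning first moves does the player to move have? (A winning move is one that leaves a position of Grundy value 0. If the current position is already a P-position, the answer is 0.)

Pile A, S = {3, 4, 7}:
n :  0  1  2  3  4  5  6  7  8  9 10 11
G :  0  0  0  1  1  1  2  2  2  3  0  0
G_A(11) = 0.
Pile B, S = {1, 5, 7}:
n :  0  1  2  3  4  5  6  7  8  9 10 11 12 13 14 15 16 17 18 19 20 21 22
G :  0  1  0  1  0  1  0  1  0  1  0  1  0  1  0  1  0  1  0  1  0  1  0
G_B(22) = 0.
Pile C, S = {1, 2, 7}:
n :  0  1  2  3  4  5  6  7  8  9 10 11 12 13 14 15 16 17 18 19 20 21
G :  0  1  2  0  1  2  0  1  2  0  1  2  0  1  2  0  1  2  0  1  2  0
G_C(21) = 0.
Combined Grundy value = 0 ⊕ 0 ⊕ 0 = 0.
A winning move leaves total XOR = 0, i.e. changes one component's Grundy value g to g ⊕ X where X is the current total.
Pile A: target g' = 0⊕0 = 0, but every legal move changes the Grundy value (mex property), so 0 moves.
Pile B: target g' = 0⊕0 = 0, but every legal move changes the Grundy value (mex property), so 0 moves.
Pile C: target g' = 0⊕0 = 0, but every legal move changes the Grundy value (mex property), so 0 moves.

0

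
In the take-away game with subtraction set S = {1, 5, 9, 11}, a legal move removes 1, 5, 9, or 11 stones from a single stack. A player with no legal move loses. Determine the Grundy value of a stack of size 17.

G(0) = 0
G(1) = mex{0} = 1
G(2) = mex{1} = 0
G(3) = mex{0} = 1
G(4) = mex{1} = 0
G(5) = mex{0,0} = 1
G(6) = mex{1,1} = 0
G(7) = mex{0,0} = 1
G(8) = mex{1,1} = 0
G(9) = mex{0,0,0} = 1
G(10) = mex{1,1,1} = 0
G(11) = mex{0,0,0,0} = 1
G(12) = mex{1,1,1,1} = 0
G(13) = mex{0,0,0,0} = 1
G(14) = mex{1,1,1,1} = 0
G(15) = mex{0,0,0,0} = 1
G(16) = mex{1,1,1,1} = 0
G(17) = mex{0,0,0,0} = 1

1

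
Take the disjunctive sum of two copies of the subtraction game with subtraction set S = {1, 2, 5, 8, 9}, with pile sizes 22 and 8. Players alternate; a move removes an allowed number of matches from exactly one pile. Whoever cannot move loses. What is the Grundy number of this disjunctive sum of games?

0

All piles use S = {1, 2, 5, 8, 9}:
n :  0  1  2  3  4  5  6  7  8  9 10 11 12 13 14 15 16 17 18 19 20 21 22
G :  0  1  2  0  1  2  0  1  2  3  0  1  2  0  1  2  0  1  2  3  0  1  2
Pile A: G(22) = 2.
Pile B: G(8) = 2.
Combined Grundy value = 2 ⊕ 2 = 0.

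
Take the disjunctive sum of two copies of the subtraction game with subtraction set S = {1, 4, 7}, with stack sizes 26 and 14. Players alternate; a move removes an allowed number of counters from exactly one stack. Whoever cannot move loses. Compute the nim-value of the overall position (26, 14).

All stacks use S = {1, 4, 7}:
G(0) = 0
G(1) = mex{0} = 1
G(2) = mex{1} = 0
G(3) = mex{0} = 1
G(4) = mex{1,0} = 2
G(5) = mex{2,1} = 0
G(6) = mex{0,0} = 1
G(7) = mex{1,1,0} = 2
G(8) = mex{2,2,1} = 0
G(9) = mex{0,0,0} = 1
G(10) = mex{1,1,1} = 0
G(11) = mex{0,2,2} = 1
G(12) = mex{1,0,0} = 2
G(13) = mex{2,1,1} = 0
G(14) = mex{0,0,2} = 1
G(15) = mex{1,1,0} = 2
G(16) = mex{2,2,1} = 0
G(17) = mex{0,0,0} = 1
G(18) = mex{1,1,1} = 0
G(19) = mex{0,2,2} = 1
G(20) = mex{1,0,0} = 2
G(21) = mex{2,1,1} = 0
G(22) = mex{0,0,2} = 1
G(23) = mex{1,1,0} = 2
G(24) = mex{2,2,1} = 0
G(25) = mex{0,0,0} = 1
G(26) = mex{1,1,1} = 0
Stack A: G(26) = 0.
Stack B: G(14) = 1.
Combined Grundy value = 0 ⊕ 1 = 1.

1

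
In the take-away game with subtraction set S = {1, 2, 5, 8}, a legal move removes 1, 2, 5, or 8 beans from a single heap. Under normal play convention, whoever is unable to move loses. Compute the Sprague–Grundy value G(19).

1

n :  0  1  2  3  4  5  6  7  8  9 10 11 12 13 14 15 16 17 18 19
G :  0  1  2  0  1  2  0  1  2  0  1  2  0  1  2  0  1  2  0  1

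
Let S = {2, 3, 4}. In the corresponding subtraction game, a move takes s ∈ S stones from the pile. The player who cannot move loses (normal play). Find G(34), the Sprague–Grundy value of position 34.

G(0) = 0
G(1) = mex{} = 0
G(2) = mex{0} = 1
G(3) = mex{0,0} = 1
G(4) = mex{1,0,0} = 2
G(5) = mex{1,1,0} = 2
G(6) = mex{2,1,1} = 0
G(7) = mex{2,2,1} = 0
G(8) = mex{0,2,2} = 1
G(9) = mex{0,0,2} = 1
G(10) = mex{1,0,0} = 2
G(11) = mex{1,1,0} = 2
G(12) = mex{2,1,1} = 0
G(13) = mex{2,2,1} = 0
G(14) = mex{0,2,2} = 1
G(15) = mex{0,0,2} = 1
G(16) = mex{1,0,0} = 2
G(17) = mex{1,1,0} = 2
G(18) = mex{2,1,1} = 0
G(19) = mex{2,2,1} = 0
G(20) = mex{0,2,2} = 1
G(21) = mex{0,0,2} = 1
G(22) = mex{1,0,0} = 2
G(23) = mex{1,1,0} = 2
G(24) = mex{2,1,1} = 0
G(25) = mex{2,2,1} = 0
G(26) = mex{0,2,2} = 1
G(27) = mex{0,0,2} = 1
G(28) = mex{1,0,0} = 2
G(29) = mex{1,1,0} = 2
G(30) = mex{2,1,1} = 0
G(31) = mex{2,2,1} = 0
G(32) = mex{0,2,2} = 1
G(33) = mex{0,0,2} = 1
G(34) = mex{1,0,0} = 2

2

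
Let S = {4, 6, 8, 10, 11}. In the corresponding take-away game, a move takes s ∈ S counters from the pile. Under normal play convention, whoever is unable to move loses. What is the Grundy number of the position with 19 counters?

1

n :  0  1  2  3  4  5  6  7  8  9 10 11 12 13 14 15 16 17 18 19
G :  0  0  0  0  1  1  1  1  2  2  2  2  3  3  3  0  0  0  0  1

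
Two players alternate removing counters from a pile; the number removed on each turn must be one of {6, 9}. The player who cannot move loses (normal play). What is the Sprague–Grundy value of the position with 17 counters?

G(0) = 0
G(1) = mex{} = 0
G(2) = mex{} = 0
G(3) = mex{} = 0
G(4) = mex{} = 0
G(5) = mex{} = 0
G(6) = mex{0} = 1
G(7) = mex{0} = 1
G(8) = mex{0} = 1
G(9) = mex{0,0} = 1
G(10) = mex{0,0} = 1
G(11) = mex{0,0} = 1
G(12) = mex{1,0} = 2
G(13) = mex{1,0} = 2
G(14) = mex{1,0} = 2
G(15) = mex{1,1} = 0
G(16) = mex{1,1} = 0
G(17) = mex{1,1} = 0

0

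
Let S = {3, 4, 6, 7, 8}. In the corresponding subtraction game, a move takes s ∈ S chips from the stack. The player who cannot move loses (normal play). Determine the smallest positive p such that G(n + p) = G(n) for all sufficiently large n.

G(0) = 0
G(1) = mex{} = 0
G(2) = mex{} = 0
G(3) = mex{0} = 1
G(4) = mex{0,0} = 1
G(5) = mex{0,0} = 1
G(6) = mex{1,0,0} = 2
G(7) = mex{1,1,0,0} = 2
G(8) = mex{1,1,0,0,0} = 2
G(9) = mex{2,1,1,0,0} = 3
G(10) = mex{2,2,1,1,0} = 3
G(11) = mex{2,2,1,1,1} = 0
G(12) = mex{3,2,2,1,1} = 0
G(13) = mex{3,3,2,2,1} = 0
G(14) = mex{0,3,2,2,2} = 1
G(15) = mex{0,0,3,2,2} = 1
G(16) = mex{0,0,3,3,2} = 1
G(17) = mex{1,0,0,3,3} = 2
G(18) = mex{1,1,0,0,3} = 2
G(19) = mex{1,1,0,0,0} = 2
G(20) = mex{2,1,1,0,0} = 3
G(21) = mex{2,2,1,1,0} = 3
G(22) = mex{2,2,1,1,1} = 0
G(23) = mex{3,2,2,1,1} = 0
G(n+11) = G(n) holds for n = 0,…,7 (a full window of length max(S) = 8), so the sequence is purely periodic with period 11.

11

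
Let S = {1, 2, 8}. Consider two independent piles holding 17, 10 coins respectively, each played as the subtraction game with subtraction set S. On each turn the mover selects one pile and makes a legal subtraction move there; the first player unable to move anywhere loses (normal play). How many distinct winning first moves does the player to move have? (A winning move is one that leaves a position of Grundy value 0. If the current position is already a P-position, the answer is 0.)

3

All piles use S = {1, 2, 8}:
G(0) = 0
G(1) = mex{0} = 1
G(2) = mex{1,0} = 2
G(3) = mex{2,1} = 0
G(4) = mex{0,2} = 1
G(5) = mex{1,0} = 2
G(6) = mex{2,1} = 0
G(7) = mex{0,2} = 1
G(8) = mex{1,0,0} = 2
G(9) = mex{2,1,1} = 0
G(10) = mex{0,2,2} = 1
G(11) = mex{1,0,0} = 2
G(12) = mex{2,1,1} = 0
G(13) = mex{0,2,2} = 1
G(14) = mex{1,0,0} = 2
G(15) = mex{2,1,1} = 0
G(16) = mex{0,2,2} = 1
G(17) = mex{1,0,0} = 2
Pile A: G(17) = 2.
Pile B: G(10) = 1.
Combined Grundy value = 2 ⊕ 1 = 3.
A winning move leaves total XOR = 0, i.e. changes one component's Grundy value g to g ⊕ X where X is the current total.
Pile A: need g' = 2⊕3 = 1. Options: 17−1→G=1, 17−2→G=0, 17−8→G=0. Hits: 1.
Pile B: need g' = 1⊕3 = 2. Options: 10−1→G=0, 10−2→G=2, 10−8→G=2. Hits: 2.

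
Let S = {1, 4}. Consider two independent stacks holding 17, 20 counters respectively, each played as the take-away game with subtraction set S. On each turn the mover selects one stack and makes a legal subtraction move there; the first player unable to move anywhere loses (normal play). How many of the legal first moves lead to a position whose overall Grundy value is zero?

0

All stacks use S = {1, 4}:
n :  0  1  2  3  4  5  6  7  8  9 10 11 12 13 14 15 16 17 18 19 20
G :  0  1  0  1  2  0  1  0  1  2  0  1  0  1  2  0  1  0  1  2  0
Stack A: G(17) = 0.
Stack B: G(20) = 0.
Combined Grundy value = 0 ⊕ 0 = 0.
A winning move leaves total XOR = 0, i.e. changes one component's Grundy value g to g ⊕ X where X is the current total.
Stack A: target g' = 0⊕0 = 0, but every legal move changes the Grundy value (mex property), so 0 moves.
Stack B: target g' = 0⊕0 = 0, but every legal move changes the Grundy value (mex property), so 0 moves.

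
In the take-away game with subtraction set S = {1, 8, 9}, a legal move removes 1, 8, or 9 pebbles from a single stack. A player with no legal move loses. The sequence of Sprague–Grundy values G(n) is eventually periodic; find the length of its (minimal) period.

16

G(0) = 0
G(1) = mex{0} = 1
G(2) = mex{1} = 0
G(3) = mex{0} = 1
G(4) = mex{1} = 0
G(5) = mex{0} = 1
G(6) = mex{1} = 0
G(7) = mex{0} = 1
G(8) = mex{1,0} = 2
G(9) = mex{2,1,0} = 3
G(10) = mex{3,0,1} = 2
G(11) = mex{2,1,0} = 3
G(12) = mex{3,0,1} = 2
G(13) = mex{2,1,0} = 3
G(14) = mex{3,0,1} = 2
G(15) = mex{2,1,0} = 3
G(16) = mex{3,2,1} = 0
G(17) = mex{0,3,2} = 1
G(18) = mex{1,2,3} = 0
G(19) = mex{0,3,2} = 1
G(20) = mex{1,2,3} = 0
G(21) = mex{0,3,2} = 1
G(22) = mex{1,2,3} = 0
G(23) = mex{0,3,2} = 1
G(24) = mex{1,0,3} = 2
G(25) = mex{2,1,0} = 3
G(26) = mex{3,0,1} = 2
G(27) = mex{2,1,0} = 3
G(28) = mex{3,0,1} = 2
G(29) = mex{2,1,0} = 3
G(30) = mex{3,0,1} = 2
G(31) = mex{2,1,0} = 3
G(32) = mex{3,2,1} = 0
G(33) = mex{0,3,2} = 1
G(n+16) = G(n) holds for n = 0,…,8 (a full window of length max(S) = 9), so the sequence is purely periodic with period 16.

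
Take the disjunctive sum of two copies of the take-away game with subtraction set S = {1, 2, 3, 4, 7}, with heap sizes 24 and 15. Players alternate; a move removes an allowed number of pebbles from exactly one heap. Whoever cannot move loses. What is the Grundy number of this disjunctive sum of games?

4

All heaps use S = {1, 2, 3, 4, 7}:
n :  0  1  2  3  4  5  6  7  8  9 10 11 12 13 14 15 16 17 18 19 20 21 22 23 24
G :  0  1  2  3  4  0  1  2  3  4  0  1  2  3  4  0  1  2  3  4  0  1  2  3  4
Heap A: G(24) = 4.
Heap B: G(15) = 0.
Combined Grundy value = 4 ⊕ 0 = 4.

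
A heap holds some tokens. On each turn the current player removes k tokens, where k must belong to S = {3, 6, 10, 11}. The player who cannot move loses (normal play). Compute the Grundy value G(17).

G(0) = 0
G(1) = mex{} = 0
G(2) = mex{} = 0
G(3) = mex{0} = 1
G(4) = mex{0} = 1
G(5) = mex{0} = 1
G(6) = mex{1,0} = 2
G(7) = mex{1,0} = 2
G(8) = mex{1,0} = 2
G(9) = mex{2,1} = 0
G(10) = mex{2,1,0} = 3
G(11) = mex{2,1,0,0} = 3
G(12) = mex{0,2,0,0} = 1
G(13) = mex{3,2,1,0} = 4
G(14) = mex{3,2,1,1} = 0
G(15) = mex{1,0,1,1} = 2
G(16) = mex{4,3,2,1} = 0
G(17) = mex{0,3,2,2} = 1

1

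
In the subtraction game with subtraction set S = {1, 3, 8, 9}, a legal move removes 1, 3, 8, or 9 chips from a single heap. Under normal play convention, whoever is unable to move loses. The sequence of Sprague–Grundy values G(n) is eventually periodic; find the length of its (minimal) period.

16

n :  0  1  2  3  4  5  6  7  8  9 10 11 12 13 14 15 16 17 18 19 20 21 22 23 24 25 26 27 28 29 30 31 32 33
G :  0  1  0  1  0  1  0  1  2  3  2  3  2  3  2  3  0  1  0  1  0  1  0  1  2  3  2  3  2  3  2  3  0  1
G(n+16) = G(n) holds for n = 0,…,8 (a full window of length max(S) = 9), so the sequence is purely periodic with period 16.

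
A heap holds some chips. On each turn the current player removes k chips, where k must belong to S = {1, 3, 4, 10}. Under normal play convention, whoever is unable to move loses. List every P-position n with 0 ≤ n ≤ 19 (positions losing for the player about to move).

G(0) = 0
G(1) = mex{0} = 1
G(2) = mex{1} = 0
G(3) = mex{0,0} = 1
G(4) = mex{1,1,0} = 2
G(5) = mex{2,0,1} = 3
G(6) = mex{3,1,0} = 2
G(7) = mex{2,2,1} = 0
G(8) = mex{0,3,2} = 1
G(9) = mex{1,2,3} = 0
G(10) = mex{0,0,2,0} = 1
G(11) = mex{1,1,0,1} = 2
G(12) = mex{2,0,1,0} = 3
G(13) = mex{3,1,0,1} = 2
G(14) = mex{2,2,1,2} = 0
G(15) = mex{0,3,2,3} = 1
G(16) = mex{1,2,3,2} = 0
G(17) = mex{0,0,2,0} = 1
G(18) = mex{1,1,0,1} = 2
G(19) = mex{2,0,1,0} = 3
P-positions are exactly the n with G(n) = 0.

0, 2, 7, 9, 14, 16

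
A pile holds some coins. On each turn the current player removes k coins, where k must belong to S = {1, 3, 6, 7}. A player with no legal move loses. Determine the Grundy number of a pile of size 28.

0

n :  0  1  2  3  4  5  6  7  8  9 10 11 12 13 14 15 16 17 18 19 20 21 22 23 24 25 26 27 28
G :  0  1  0  1  0  1  2  3  2  3  2  3  0  1  0  1  0  1  2  3  2  3  2  3  0  1  0  1  0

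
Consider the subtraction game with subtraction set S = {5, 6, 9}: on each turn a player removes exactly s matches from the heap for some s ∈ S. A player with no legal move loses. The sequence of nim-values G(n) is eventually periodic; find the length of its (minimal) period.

n :  0  1  2  3  4  5  6  7  8  9 10 11 12 13 14 15 16 17 18 19 20 21 22 23 24 25 26 27 28 29
G :  0  0  0  0  0  1  1  1  1  1  2  2  2  2  0  0  0  0  0  1  1  1  1  1  2  2  2  2  0  0
G(n+14) = G(n) holds for n = 0,…,8 (a full window of length max(S) = 9), so the sequence is purely periodic with period 14.

14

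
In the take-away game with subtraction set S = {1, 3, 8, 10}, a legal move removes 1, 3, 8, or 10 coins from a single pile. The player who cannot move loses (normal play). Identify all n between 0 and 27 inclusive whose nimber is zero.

0, 2, 4, 6, 11, 13, 15, 17, 22, 24, 26

G(0) = 0
G(1) = mex{0} = 1
G(2) = mex{1} = 0
G(3) = mex{0,0} = 1
G(4) = mex{1,1} = 0
G(5) = mex{0,0} = 1
G(6) = mex{1,1} = 0
G(7) = mex{0,0} = 1
G(8) = mex{1,1,0} = 2
G(9) = mex{2,0,1} = 3
G(10) = mex{3,1,0,0} = 2
G(11) = mex{2,2,1,1} = 0
G(12) = mex{0,3,0,0} = 1
G(13) = mex{1,2,1,1} = 0
G(14) = mex{0,0,0,0} = 1
G(15) = mex{1,1,1,1} = 0
G(16) = mex{0,0,2,0} = 1
G(17) = mex{1,1,3,1} = 0
G(18) = mex{0,0,2,2} = 1
G(19) = mex{1,1,0,3} = 2
G(20) = mex{2,0,1,2} = 3
G(21) = mex{3,1,0,0} = 2
G(22) = mex{2,2,1,1} = 0
G(23) = mex{0,3,0,0} = 1
G(24) = mex{1,2,1,1} = 0
G(25) = mex{0,0,0,0} = 1
G(26) = mex{1,1,1,1} = 0
G(27) = mex{0,0,2,0} = 1
P-positions are exactly the n with G(n) = 0.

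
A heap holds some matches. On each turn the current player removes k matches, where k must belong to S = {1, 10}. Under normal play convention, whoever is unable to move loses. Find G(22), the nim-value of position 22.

0

G(0) = 0
G(1) = mex{0} = 1
G(2) = mex{1} = 0
G(3) = mex{0} = 1
G(4) = mex{1} = 0
G(5) = mex{0} = 1
G(6) = mex{1} = 0
G(7) = mex{0} = 1
G(8) = mex{1} = 0
G(9) = mex{0} = 1
G(10) = mex{1,0} = 2
G(11) = mex{2,1} = 0
G(12) = mex{0,0} = 1
G(13) = mex{1,1} = 0
G(14) = mex{0,0} = 1
G(15) = mex{1,1} = 0
G(16) = mex{0,0} = 1
G(17) = mex{1,1} = 0
G(18) = mex{0,0} = 1
G(19) = mex{1,1} = 0
G(20) = mex{0,2} = 1
G(21) = mex{1,0} = 2
G(22) = mex{2,1} = 0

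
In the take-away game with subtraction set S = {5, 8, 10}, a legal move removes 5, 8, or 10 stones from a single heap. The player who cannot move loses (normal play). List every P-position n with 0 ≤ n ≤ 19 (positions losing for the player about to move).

G(0) = 0
G(1) = mex{} = 0
G(2) = mex{} = 0
G(3) = mex{} = 0
G(4) = mex{} = 0
G(5) = mex{0} = 1
G(6) = mex{0} = 1
G(7) = mex{0} = 1
G(8) = mex{0,0} = 1
G(9) = mex{0,0} = 1
G(10) = mex{1,0,0} = 2
G(11) = mex{1,0,0} = 2
G(12) = mex{1,0,0} = 2
G(13) = mex{1,1,0} = 2
G(14) = mex{1,1,0} = 2
G(15) = mex{2,1,1} = 0
G(16) = mex{2,1,1} = 0
G(17) = mex{2,1,1} = 0
G(18) = mex{2,2,1} = 0
G(19) = mex{2,2,1} = 0
P-positions are exactly the n with G(n) = 0.

0, 1, 2, 3, 4, 15, 16, 17, 18, 19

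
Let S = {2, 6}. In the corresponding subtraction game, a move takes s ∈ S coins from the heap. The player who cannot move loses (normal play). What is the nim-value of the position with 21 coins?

G(0) = 0
G(1) = mex{} = 0
G(2) = mex{0} = 1
G(3) = mex{0} = 1
G(4) = mex{1} = 0
G(5) = mex{1} = 0
G(6) = mex{0,0} = 1
G(7) = mex{0,0} = 1
G(8) = mex{1,1} = 0
G(9) = mex{1,1} = 0
G(10) = mex{0,0} = 1
G(11) = mex{0,0} = 1
G(12) = mex{1,1} = 0
G(13) = mex{1,1} = 0
G(14) = mex{0,0} = 1
G(15) = mex{0,0} = 1
G(16) = mex{1,1} = 0
G(17) = mex{1,1} = 0
G(18) = mex{0,0} = 1
G(19) = mex{0,0} = 1
G(20) = mex{1,1} = 0
G(21) = mex{1,1} = 0

0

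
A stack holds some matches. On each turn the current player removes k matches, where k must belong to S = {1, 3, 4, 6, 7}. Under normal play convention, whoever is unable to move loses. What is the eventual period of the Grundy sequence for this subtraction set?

G(0) = 0
G(1) = mex{0} = 1
G(2) = mex{1} = 0
G(3) = mex{0,0} = 1
G(4) = mex{1,1,0} = 2
G(5) = mex{2,0,1} = 3
G(6) = mex{3,1,0,0} = 2
G(7) = mex{2,2,1,1,0} = 3
G(8) = mex{3,3,2,0,1} = 4
G(9) = mex{4,2,3,1,0} = 5
G(10) = mex{5,3,2,2,1} = 0
G(11) = mex{0,4,3,3,2} = 1
G(12) = mex{1,5,4,2,3} = 0
G(13) = mex{0,0,5,3,2} = 1
G(14) = mex{1,1,0,4,3} = 2
G(15) = mex{2,0,1,5,4} = 3
G(16) = mex{3,1,0,0,5} = 2
G(17) = mex{2,2,1,1,0} = 3
G(18) = mex{3,3,2,0,1} = 4
G(19) = mex{4,2,3,1,0} = 5
G(20) = mex{5,3,2,2,1} = 0
G(21) = mex{0,4,3,3,2} = 1
G(n+10) = G(n) holds for n = 0,…,6 (a full window of length max(S) = 7), so the sequence is purely periodic with period 10.

10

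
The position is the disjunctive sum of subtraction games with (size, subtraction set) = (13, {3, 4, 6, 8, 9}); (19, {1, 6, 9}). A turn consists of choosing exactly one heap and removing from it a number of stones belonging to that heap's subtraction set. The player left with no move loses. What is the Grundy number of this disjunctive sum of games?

0

Heap A, S = {3, 4, 6, 8, 9}:
G(0) = 0
G(1) = mex{} = 0
G(2) = mex{} = 0
G(3) = mex{0} = 1
G(4) = mex{0,0} = 1
G(5) = mex{0,0} = 1
G(6) = mex{1,0,0} = 2
G(7) = mex{1,1,0} = 2
G(8) = mex{1,1,0,0} = 2
G(9) = mex{2,1,1,0,0} = 3
G(10) = mex{2,2,1,0,0} = 3
G(11) = mex{2,2,1,1,0} = 3
G(12) = mex{3,2,2,1,1} = 0
G(13) = mex{3,3,2,1,1} = 0
G_A(13) = 0.
Heap B, S = {1, 6, 9}:
G(0) = 0
G(1) = mex{0} = 1
G(2) = mex{1} = 0
G(3) = mex{0} = 1
G(4) = mex{1} = 0
G(5) = mex{0} = 1
G(6) = mex{1,0} = 2
G(7) = mex{2,1} = 0
G(8) = mex{0,0} = 1
G(9) = mex{1,1,0} = 2
G(10) = mex{2,0,1} = 3
G(11) = mex{3,1,0} = 2
G(12) = mex{2,2,1} = 0
G(13) = mex{0,0,0} = 1
G(14) = mex{1,1,1} = 0
G(15) = mex{0,2,2} = 1
G(16) = mex{1,3,0} = 2
G(17) = mex{2,2,1} = 0
G(18) = mex{0,0,2} = 1
G(19) = mex{1,1,3} = 0
G_B(19) = 0.
Combined Grundy value = 0 ⊕ 0 = 0.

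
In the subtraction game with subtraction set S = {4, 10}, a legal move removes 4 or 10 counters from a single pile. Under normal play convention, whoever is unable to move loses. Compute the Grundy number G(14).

0

n :  0  1  2  3  4  5  6  7  8  9 10 11 12 13 14
G :  0  0  0  0  1  1  1  1  0  0  2  2  1  1  0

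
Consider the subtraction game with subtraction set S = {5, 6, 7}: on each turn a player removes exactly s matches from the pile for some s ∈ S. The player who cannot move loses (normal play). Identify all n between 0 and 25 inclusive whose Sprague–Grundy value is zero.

0, 1, 2, 3, 4, 12, 13, 14, 15, 16, 24, 25

n :  0  1  2  3  4  5  6  7  8  9 10 11 12 13 14 15 16 17 18 19 20 21 22 23 24 25
G :  0  0  0  0  0  1  1  1  1  1  2  2  0  0  0  0  0  1  1  1  1  1  2  2  0  0
P-positions are exactly the n with G(n) = 0.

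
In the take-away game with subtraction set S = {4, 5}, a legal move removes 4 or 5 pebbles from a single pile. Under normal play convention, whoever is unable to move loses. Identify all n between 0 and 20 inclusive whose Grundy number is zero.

n :  0  1  2  3  4  5  6  7  8  9 10 11 12 13 14 15 16 17 18 19 20
G :  0  0  0  0  1  1  1  1  2  0  0  0  0  1  1  1  1  2  0  0  0
P-positions are exactly the n with G(n) = 0.

0, 1, 2, 3, 9, 10, 11, 12, 18, 19, 20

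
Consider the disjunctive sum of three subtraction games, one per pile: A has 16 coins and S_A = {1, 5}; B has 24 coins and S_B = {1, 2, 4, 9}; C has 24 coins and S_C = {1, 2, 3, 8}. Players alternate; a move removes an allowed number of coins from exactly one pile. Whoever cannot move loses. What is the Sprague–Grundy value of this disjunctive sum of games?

Pile A, S = {1, 5}:
n :  0  1  2  3  4  5  6  7  8  9 10 11 12 13 14 15 16
G :  0  1  0  1  0  1  0  1  0  1  0  1  0  1  0  1  0
G_A(16) = 0.
Pile B, S = {1, 2, 4, 9}:
n :  0  1  2  3  4  5  6  7  8  9 10 11 12 13 14 15 16 17 18 19 20 21 22 23 24
G :  0  1  2  0  1  2  0  1  2  3  4  0  1  2  0  1  2  0  1  2  3  4  0  1  2
G_B(24) = 2.
Pile C, S = {1, 2, 3, 8}:
G(0) = 0
G(1) = mex{0} = 1
G(2) = mex{1,0} = 2
G(3) = mex{2,1,0} = 3
G(4) = mex{3,2,1} = 0
G(5) = mex{0,3,2} = 1
G(6) = mex{1,0,3} = 2
G(7) = mex{2,1,0} = 3
G(8) = mex{3,2,1,0} = 4
G(9) = mex{4,3,2,1} = 0
G(10) = mex{0,4,3,2} = 1
G(11) = mex{1,0,4,3} = 2
G(12) = mex{2,1,0,0} = 3
G(13) = mex{3,2,1,1} = 0
G(14) = mex{0,3,2,2} = 1
G(15) = mex{1,0,3,3} = 2
G(16) = mex{2,1,0,4} = 3
G(17) = mex{3,2,1,0} = 4
G(18) = mex{4,3,2,1} = 0
G(19) = mex{0,4,3,2} = 1
G(20) = mex{1,0,4,3} = 2
G(21) = mex{2,1,0,0} = 3
G(22) = mex{3,2,1,1} = 0
G(23) = mex{0,3,2,2} = 1
G(24) = mex{1,0,3,3} = 2
G_C(24) = 2.
Combined Grundy value = 0 ⊕ 2 ⊕ 2 = 0.

0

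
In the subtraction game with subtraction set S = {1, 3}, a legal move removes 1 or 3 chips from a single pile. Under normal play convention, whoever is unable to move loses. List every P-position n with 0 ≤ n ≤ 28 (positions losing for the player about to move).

0, 2, 4, 6, 8, 10, 12, 14, 16, 18, 20, 22, 24, 26, 28

n :  0  1  2  3  4  5  6  7  8  9 10 11 12 13 14 15 16 17 18 19 20 21 22 23 24 25 26 27 28
G :  0  1  0  1  0  1  0  1  0  1  0  1  0  1  0  1  0  1  0  1  0  1  0  1  0  1  0  1  0
P-positions are exactly the n with G(n) = 0.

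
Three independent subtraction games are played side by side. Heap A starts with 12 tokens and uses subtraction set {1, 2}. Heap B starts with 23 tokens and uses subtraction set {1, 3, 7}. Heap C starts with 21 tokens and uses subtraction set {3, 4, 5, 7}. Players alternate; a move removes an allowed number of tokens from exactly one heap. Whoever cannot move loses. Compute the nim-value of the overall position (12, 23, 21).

1

Heap A, S = {1, 2}:
G(0) = 0
G(1) = mex{0} = 1
G(2) = mex{1,0} = 2
G(3) = mex{2,1} = 0
G(4) = mex{0,2} = 1
G(5) = mex{1,0} = 2
G(6) = mex{2,1} = 0
G(7) = mex{0,2} = 1
G(8) = mex{1,0} = 2
G(9) = mex{2,1} = 0
G(10) = mex{0,2} = 1
G(11) = mex{1,0} = 2
G(12) = mex{2,1} = 0
G_A(12) = 0.
Heap B, S = {1, 3, 7}:
n :  0  1  2  3  4  5  6  7  8  9 10 11 12 13 14 15 16 17 18 19 20 21 22 23
G :  0  1  0  1  0  1  0  1  0  1  0  1  0  1  0  1  0  1  0  1  0  1  0  1
G_B(23) = 1.
Heap C, S = {3, 4, 5, 7}:
G(0) = 0
G(1) = mex{} = 0
G(2) = mex{} = 0
G(3) = mex{0} = 1
G(4) = mex{0,0} = 1
G(5) = mex{0,0,0} = 1
G(6) = mex{1,0,0} = 2
G(7) = mex{1,1,0,0} = 2
G(8) = mex{1,1,1,0} = 2
G(9) = mex{2,1,1,0} = 3
G(10) = mex{2,2,1,1} = 0
G(11) = mex{2,2,2,1} = 0
G(12) = mex{3,2,2,1} = 0
G(13) = mex{0,3,2,2} = 1
G(14) = mex{0,0,3,2} = 1
G(15) = mex{0,0,0,2} = 1
G(16) = mex{1,0,0,3} = 2
G(17) = mex{1,1,0,0} = 2
G(18) = mex{1,1,1,0} = 2
G(19) = mex{2,1,1,0} = 3
G(20) = mex{2,2,1,1} = 0
G(21) = mex{2,2,2,1} = 0
G_C(21) = 0.
Combined Grundy value = 0 ⊕ 1 ⊕ 0 = 1.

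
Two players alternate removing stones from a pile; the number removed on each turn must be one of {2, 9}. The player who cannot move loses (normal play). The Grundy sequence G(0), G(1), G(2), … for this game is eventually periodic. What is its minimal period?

G(0) = 0
G(1) = mex{} = 0
G(2) = mex{0} = 1
G(3) = mex{0} = 1
G(4) = mex{1} = 0
G(5) = mex{1} = 0
G(6) = mex{0} = 1
G(7) = mex{0} = 1
G(8) = mex{1} = 0
G(9) = mex{1,0} = 2
G(10) = mex{0,0} = 1
G(11) = mex{2,1} = 0
G(12) = mex{1,1} = 0
G(13) = mex{0,0} = 1
G(14) = mex{0,0} = 1
G(15) = mex{1,1} = 0
G(16) = mex{1,1} = 0
G(17) = mex{0,0} = 1
G(18) = mex{0,2} = 1
G(19) = mex{1,1} = 0
G(20) = mex{1,0} = 2
G(21) = mex{0,0} = 1
G(22) = mex{2,1} = 0
G(23) = mex{1,1} = 0
G(n+11) = G(n) holds for n = 0,…,8 (a full window of length max(S) = 9), so the sequence is purely periodic with period 11.

11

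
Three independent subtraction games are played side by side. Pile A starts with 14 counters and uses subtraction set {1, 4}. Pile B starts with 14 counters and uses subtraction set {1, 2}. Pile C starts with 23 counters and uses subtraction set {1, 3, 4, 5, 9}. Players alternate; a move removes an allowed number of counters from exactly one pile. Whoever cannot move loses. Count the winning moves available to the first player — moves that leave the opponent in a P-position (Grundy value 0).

Pile A, S = {1, 4}:
G(0) = 0
G(1) = mex{0} = 1
G(2) = mex{1} = 0
G(3) = mex{0} = 1
G(4) = mex{1,0} = 2
G(5) = mex{2,1} = 0
G(6) = mex{0,0} = 1
G(7) = mex{1,1} = 0
G(8) = mex{0,2} = 1
G(9) = mex{1,0} = 2
G(10) = mex{2,1} = 0
G(11) = mex{0,0} = 1
G(12) = mex{1,1} = 0
G(13) = mex{0,2} = 1
G(14) = mex{1,0} = 2
G_A(14) = 2.
Pile B, S = {1, 2}:
n :  0  1  2  3  4  5  6  7  8  9 10 11 12 13 14
G :  0  1  2  0  1  2  0  1  2  0  1  2  0  1  2
G_B(14) = 2.
Pile C, S = {1, 3, 4, 5, 9}:
n :  0  1  2  3  4  5  6  7  8  9 10 11 12 13 14 15 16 17 18 19 20 21 22 23
G :  0  1  0  1  2  3  2  3  0  1  0  1  2  3  2  3  0  1  0  1  2  3  2  3
G_C(23) = 3.
Combined Grundy value = 2 ⊕ 2 ⊕ 3 = 3.
A winning move leaves total XOR = 0, i.e. changes one component's Grundy value g to g ⊕ X where X is the current total.
Pile A: need g' = 2⊕3 = 1. Options: 14−1→G=1, 14−4→G=0. Hits: 1.
Pile B: need g' = 2⊕3 = 1. Options: 14−1→G=1, 14−2→G=0. Hits: 1.
Pile C: need g' = 3⊕3 = 0. Options: 23−1→G=2, 23−3→G=2, 23−4→G=1, 23−5→G=0, 23−9→G=2. Hits: 1.

3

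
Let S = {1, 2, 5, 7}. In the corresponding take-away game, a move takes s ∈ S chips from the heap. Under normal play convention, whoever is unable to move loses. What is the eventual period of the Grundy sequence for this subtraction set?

G(0) = 0
G(1) = mex{0} = 1
G(2) = mex{1,0} = 2
G(3) = mex{2,1} = 0
G(4) = mex{0,2} = 1
G(5) = mex{1,0,0} = 2
G(6) = mex{2,1,1} = 0
G(7) = mex{0,2,2,0} = 1
G(8) = mex{1,0,0,1} = 2
G(9) = mex{2,1,1,2} = 0
G(10) = mex{0,2,2,0} = 1
G(11) = mex{1,0,0,1} = 2
G(12) = mex{2,1,1,2} = 0
G(13) = mex{0,2,2,0} = 1
G(14) = mex{1,0,0,1} = 2
G(n+3) = G(n) holds for n = 0,…,6 (a full window of length max(S) = 7), so the sequence is purely periodic with period 3.

3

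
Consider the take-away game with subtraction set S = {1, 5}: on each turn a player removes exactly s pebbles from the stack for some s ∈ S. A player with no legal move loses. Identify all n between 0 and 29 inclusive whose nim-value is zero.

n :  0  1  2  3  4  5  6  7  8  9 10 11 12 13 14 15 16 17 18 19 20 21 22 23 24 25 26 27 28 29
G :  0  1  0  1  0  1  0  1  0  1  0  1  0  1  0  1  0  1  0  1  0  1  0  1  0  1  0  1  0  1
P-positions are exactly the n with G(n) = 0.

0, 2, 4, 6, 8, 10, 12, 14, 16, 18, 20, 22, 24, 26, 28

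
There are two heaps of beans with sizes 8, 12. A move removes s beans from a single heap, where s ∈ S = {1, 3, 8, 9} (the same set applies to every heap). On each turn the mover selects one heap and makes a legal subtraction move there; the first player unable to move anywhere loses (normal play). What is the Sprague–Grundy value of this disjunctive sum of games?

All heaps use S = {1, 3, 8, 9}:
n :  0  1  2  3  4  5  6  7  8  9 10 11 12
G :  0  1  0  1  0  1  0  1  2  3  2  3  2
Heap A: G(8) = 2.
Heap B: G(12) = 2.
Combined Grundy value = 2 ⊕ 2 = 0.

0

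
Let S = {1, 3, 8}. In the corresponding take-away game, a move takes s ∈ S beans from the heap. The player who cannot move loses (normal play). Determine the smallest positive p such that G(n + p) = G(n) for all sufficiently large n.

11

n :  0  1  2  3  4  5  6  7  8  9 10 11 12 13 14 15 16 17 18 19 20 21 22 23
G :  0  1  0  1  0  1  0  1  2  3  2  0  1  0  1  0  1  0  1  2  3  2  0  1
G(n+11) = G(n) holds for n = 0,…,7 (a full window of length max(S) = 8), so the sequence is purely periodic with period 11.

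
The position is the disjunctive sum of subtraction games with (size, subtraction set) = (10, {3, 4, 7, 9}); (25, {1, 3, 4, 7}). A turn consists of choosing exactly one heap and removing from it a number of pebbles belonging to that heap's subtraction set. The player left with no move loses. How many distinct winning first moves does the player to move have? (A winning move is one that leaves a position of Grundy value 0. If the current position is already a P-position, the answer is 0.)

Heap A, S = {3, 4, 7, 9}:
G(0) = 0
G(1) = mex{} = 0
G(2) = mex{} = 0
G(3) = mex{0} = 1
G(4) = mex{0,0} = 1
G(5) = mex{0,0} = 1
G(6) = mex{1,0} = 2
G(7) = mex{1,1,0} = 2
G(8) = mex{1,1,0} = 2
G(9) = mex{2,1,0,0} = 3
G(10) = mex{2,2,1,0} = 3
G_A(10) = 3.
Heap B, S = {1, 3, 4, 7}:
n :  0  1  2  3  4  5  6  7  8  9 10 11 12 13 14 15 16 17 18 19 20 21 22 23 24 25
G :  0  1  0  1  2  3  2  3  0  1  0  1  2  3  2  3  0  1  0  1  2  3  2  3  0  1
G_B(25) = 1.
Combined Grundy value = 3 ⊕ 1 = 2.
A winning move leaves total XOR = 0, i.e. changes one component's Grundy value g to g ⊕ X where X is the current total.
Heap A: need g' = 3⊕2 = 1. Options: 10−3→G=2, 10−4→G=2, 10−7→G=1, 10−9→G=0. Hits: 1.
Heap B: need g' = 1⊕2 = 3. Options: 25−1→G=0, 25−3→G=2, 25−4→G=3, 25−7→G=0. Hits: 1.

2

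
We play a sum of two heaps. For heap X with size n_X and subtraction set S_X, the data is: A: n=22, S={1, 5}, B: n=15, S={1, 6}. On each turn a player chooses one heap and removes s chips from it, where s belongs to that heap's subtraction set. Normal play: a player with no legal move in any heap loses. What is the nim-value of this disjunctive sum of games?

Heap A, S = {1, 5}:
n :  0  1  2  3  4  5  6  7  8  9 10 11 12 13 14 15 16 17 18 19 20 21 22
G :  0  1  0  1  0  1  0  1  0  1  0  1  0  1  0  1  0  1  0  1  0  1  0
G_A(22) = 0.
Heap B, S = {1, 6}:
G(0) = 0
G(1) = mex{0} = 1
G(2) = mex{1} = 0
G(3) = mex{0} = 1
G(4) = mex{1} = 0
G(5) = mex{0} = 1
G(6) = mex{1,0} = 2
G(7) = mex{2,1} = 0
G(8) = mex{0,0} = 1
G(9) = mex{1,1} = 0
G(10) = mex{0,0} = 1
G(11) = mex{1,1} = 0
G(12) = mex{0,2} = 1
G(13) = mex{1,0} = 2
G(14) = mex{2,1} = 0
G(15) = mex{0,0} = 1
G_B(15) = 1.
Combined Grundy value = 0 ⊕ 1 = 1.

1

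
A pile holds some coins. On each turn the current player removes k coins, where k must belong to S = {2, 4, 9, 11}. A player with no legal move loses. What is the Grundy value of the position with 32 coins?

0

G(0) = 0
G(1) = mex{} = 0
G(2) = mex{0} = 1
G(3) = mex{0} = 1
G(4) = mex{1,0} = 2
G(5) = mex{1,0} = 2
G(6) = mex{2,1} = 0
G(7) = mex{2,1} = 0
G(8) = mex{0,2} = 1
G(9) = mex{0,2,0} = 1
G(10) = mex{1,0,0} = 2
G(11) = mex{1,0,1,0} = 2
G(12) = mex{2,1,1,0} = 3
G(13) = mex{2,1,2,1} = 0
G(14) = mex{3,2,2,1} = 0
G(15) = mex{0,2,0,2} = 1
G(16) = mex{0,3,0,2} = 1
G(17) = mex{1,0,1,0} = 2
G(18) = mex{1,0,1,0} = 2
G(19) = mex{2,1,2,1} = 0
G(20) = mex{2,1,2,1} = 0
G(21) = mex{0,2,3,2} = 1
G(22) = mex{0,2,0,2} = 1
G(23) = mex{1,0,0,3} = 2
G(24) = mex{1,0,1,0} = 2
G(25) = mex{2,1,1,0} = 3
G(26) = mex{2,1,2,1} = 0
G(27) = mex{3,2,2,1} = 0
G(28) = mex{0,2,0,2} = 1
G(29) = mex{0,3,0,2} = 1
G(30) = mex{1,0,1,0} = 2
G(31) = mex{1,0,1,0} = 2
G(32) = mex{2,1,2,1} = 0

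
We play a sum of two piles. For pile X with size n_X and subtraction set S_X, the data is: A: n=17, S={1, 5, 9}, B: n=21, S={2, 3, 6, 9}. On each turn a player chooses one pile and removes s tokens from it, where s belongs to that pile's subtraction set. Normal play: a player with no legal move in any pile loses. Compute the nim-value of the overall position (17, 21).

3

Pile A, S = {1, 5, 9}:
G(0) = 0
G(1) = mex{0} = 1
G(2) = mex{1} = 0
G(3) = mex{0} = 1
G(4) = mex{1} = 0
G(5) = mex{0,0} = 1
G(6) = mex{1,1} = 0
G(7) = mex{0,0} = 1
G(8) = mex{1,1} = 0
G(9) = mex{0,0,0} = 1
G(10) = mex{1,1,1} = 0
G(11) = mex{0,0,0} = 1
G(12) = mex{1,1,1} = 0
G(13) = mex{0,0,0} = 1
G(14) = mex{1,1,1} = 0
G(15) = mex{0,0,0} = 1
G(16) = mex{1,1,1} = 0
G(17) = mex{0,0,0} = 1
G_A(17) = 1.
Pile B, S = {2, 3, 6, 9}:
G(0) = 0
G(1) = mex{} = 0
G(2) = mex{0} = 1
G(3) = mex{0,0} = 1
G(4) = mex{1,0} = 2
G(5) = mex{1,1} = 0
G(6) = mex{2,1,0} = 3
G(7) = mex{0,2,0} = 1
G(8) = mex{3,0,1} = 2
G(9) = mex{1,3,1,0} = 2
G(10) = mex{2,1,2,0} = 3
G(11) = mex{2,2,0,1} = 3
G(12) = mex{3,2,3,1} = 0
G(13) = mex{3,3,1,2} = 0
G(14) = mex{0,3,2,0} = 1
G(15) = mex{0,0,2,3} = 1
G(16) = mex{1,0,3,1} = 2
G(17) = mex{1,1,3,2} = 0
G(18) = mex{2,1,0,2} = 3
G(19) = mex{0,2,0,3} = 1
G(20) = mex{3,0,1,3} = 2
G(21) = mex{1,3,1,0} = 2
G_B(21) = 2.
Combined Grundy value = 1 ⊕ 2 = 3.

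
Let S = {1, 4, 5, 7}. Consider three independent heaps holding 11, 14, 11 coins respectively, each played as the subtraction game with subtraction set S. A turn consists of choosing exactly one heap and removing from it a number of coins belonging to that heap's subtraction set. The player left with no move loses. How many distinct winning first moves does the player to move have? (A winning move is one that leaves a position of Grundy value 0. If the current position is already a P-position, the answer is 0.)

All heaps use S = {1, 4, 5, 7}:
G(0) = 0
G(1) = mex{0} = 1
G(2) = mex{1} = 0
G(3) = mex{0} = 1
G(4) = mex{1,0} = 2
G(5) = mex{2,1,0} = 3
G(6) = mex{3,0,1} = 2
G(7) = mex{2,1,0,0} = 3
G(8) = mex{3,2,1,1} = 0
G(9) = mex{0,3,2,0} = 1
G(10) = mex{1,2,3,1} = 0
G(11) = mex{0,3,2,2} = 1
G(12) = mex{1,0,3,3} = 2
G(13) = mex{2,1,0,2} = 3
G(14) = mex{3,0,1,3} = 2
Heap A: G(11) = 1.
Heap B: G(14) = 2.
Heap C: G(11) = 1.
Combined Grundy value = 1 ⊕ 2 ⊕ 1 = 2.
A winning move leaves total XOR = 0, i.e. changes one component's Grundy value g to g ⊕ X where X is the current total.
Heap A: need g' = 1⊕2 = 3. Options: 11−1→G=0, 11−4→G=3, 11−5→G=2, 11−7→G=2. Hits: 1.
Heap B: need g' = 2⊕2 = 0. Options: 14−1→G=3, 14−4→G=0, 14−5→G=1, 14−7→G=3. Hits: 1.
Heap C: need g' = 1⊕2 = 3. Options: 11−1→G=0, 11−4→G=3, 11−5→G=2, 11−7→G=2. Hits: 1.

3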